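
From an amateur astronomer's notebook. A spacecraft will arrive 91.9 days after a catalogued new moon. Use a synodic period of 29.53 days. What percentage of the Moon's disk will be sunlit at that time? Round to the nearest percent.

12%

91.9 d spans 3 complete synodic months (3 × 29.53 = 88.59 d) plus 3.31 d.
The Moon has covered 3.31/29.53 of its cycle, so θ ≈ 360° × 3.31/29.53 = 40.4°.
Illuminated fraction = (1 − cos 40.4°)/2 = (1 − 0.762)/2 ≈ 0.119, so 12%.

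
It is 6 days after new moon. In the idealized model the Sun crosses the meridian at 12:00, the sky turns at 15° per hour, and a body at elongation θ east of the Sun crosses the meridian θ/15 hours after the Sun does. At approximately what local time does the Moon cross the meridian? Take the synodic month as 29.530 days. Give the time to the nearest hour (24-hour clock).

17:00

Phase angle: θ = 360°·(6 d)/(29.530 d) = 73.1°.
The Moon trails the Sun by θ/15 = 73.1/15 ≈ 4.88 hours.
12:00 + 4.88 h ≈ 16:53 → 17:00 to the nearest hour.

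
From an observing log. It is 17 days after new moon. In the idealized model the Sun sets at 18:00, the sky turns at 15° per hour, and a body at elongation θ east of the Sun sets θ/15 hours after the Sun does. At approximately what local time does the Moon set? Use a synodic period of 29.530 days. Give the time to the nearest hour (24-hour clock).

08:00

Elongation θ = 360° × 17/29.530 ≈ 207.2°.
Delay after the Sun = 207.2° / (15°/h) ≈ 13.82 h.
18:00 + 13.82 h ≈ 07:49 → 08:00 to the nearest hour.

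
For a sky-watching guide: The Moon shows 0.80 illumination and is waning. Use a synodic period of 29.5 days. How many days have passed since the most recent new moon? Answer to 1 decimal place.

From f = (1 − cos θ)/2: cos θ = 1 − 2×0.80 = -0.600; arccos → 126.9°.
Waning ⇒ past full, so θ = 360° − 126.9° = 233.1°.
That fraction of the synodic month is 233.1/360 × 29.5 d ≈ 19.10 d.

19.1 days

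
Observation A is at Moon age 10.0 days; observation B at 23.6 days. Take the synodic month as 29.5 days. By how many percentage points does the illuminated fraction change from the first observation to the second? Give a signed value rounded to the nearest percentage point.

-42 percentage points

First observation: θ = 360°·10.0/29.5 = 122.0°, so f = 0.765.
Second observation: θ = 288.0°, f = 0.345.
Δf = 0.345 − 0.765 = -0.420, i.e. -42 pp.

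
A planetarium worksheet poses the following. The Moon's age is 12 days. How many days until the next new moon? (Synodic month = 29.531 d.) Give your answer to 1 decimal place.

17.5 days

The next new moon completes the synodic month: 29.531 − 12 = 17.531 days.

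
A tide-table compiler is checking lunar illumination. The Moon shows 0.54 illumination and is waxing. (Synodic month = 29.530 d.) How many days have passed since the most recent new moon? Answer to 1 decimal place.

7.8 days

From f = (1 − cos θ)/2: cos θ = 1 − 2×0.54 = -0.080; arccos → 94.6°.
The Moon is waxing (0°–180°), so θ = 94.6° directly.
Age = 29.530 × 94.6°/360° ≈ 7.76 days.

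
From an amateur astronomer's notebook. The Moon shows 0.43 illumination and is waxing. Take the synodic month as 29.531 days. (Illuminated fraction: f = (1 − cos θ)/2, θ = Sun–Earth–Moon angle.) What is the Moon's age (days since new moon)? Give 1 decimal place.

6.7 days

cos θ = 1 − 2f = 0.140, giving a principal value of 82.0°.
The Moon is waxing (0°–180°), so θ = 82.0° directly.
Age = 29.531 × 82.0°/360° ≈ 6.72 days.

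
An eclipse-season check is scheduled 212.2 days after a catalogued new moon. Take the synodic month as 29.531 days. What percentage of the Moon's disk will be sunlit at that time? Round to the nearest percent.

30%

212.2 d spans 7 complete synodic months (7 × 29.531 = 206.72 d) plus 5.48 d.
Elongation θ = 360° × 5.48/29.531 ≈ 66.8°.
cos 66.8° = 0.393, so f = (1 − 0.393)/2 = 0.303, so 30%.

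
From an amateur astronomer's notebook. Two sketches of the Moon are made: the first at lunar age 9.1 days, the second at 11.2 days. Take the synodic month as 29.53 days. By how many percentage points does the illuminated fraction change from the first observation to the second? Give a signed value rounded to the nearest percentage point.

+18 pp

θ₁ = 360° × 9.1/29.53 = 110.9°, f₁ = (1 − cos θ₁)/2 = 0.679.
θ₂ = 360° × 11.2/29.53 = 136.5°, f₂ = (1 − cos θ₂)/2 = 0.863.
Change = f₂ − f₁ = +0.184 → +18 percentage points.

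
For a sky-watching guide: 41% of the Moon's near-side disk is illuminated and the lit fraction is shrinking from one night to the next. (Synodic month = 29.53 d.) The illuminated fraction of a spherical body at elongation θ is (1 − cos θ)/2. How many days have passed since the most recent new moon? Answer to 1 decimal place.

23.0 days

From f = (1 − cos θ)/2: cos θ = 1 − 2×0.41 = 0.180; arccos → 79.6°.
A waning Moon lies in 180°–360°, so θ = 360° − 79.6° = 280.4°.
That fraction of the synodic month is 280.4/360 × 29.53 d ≈ 23.00 d.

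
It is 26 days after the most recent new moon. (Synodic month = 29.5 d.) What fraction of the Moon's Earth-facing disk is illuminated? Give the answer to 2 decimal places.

Phase angle: θ = 360°·(26 d)/(29.5 d) = 317.3°.
cos 317.3° = 0.735, so f = (1 − 0.735)/2 = 0.133.

0.13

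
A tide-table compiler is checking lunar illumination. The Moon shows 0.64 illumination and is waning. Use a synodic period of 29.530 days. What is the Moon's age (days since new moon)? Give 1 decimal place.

20.8 days

cos θ = 1 − 2f = -0.280, giving a principal value of 106.3°.
Waning ⇒ past full, so θ = 360° − 106.3° = 253.7°.
Age = 29.530 × 253.7°/360° ≈ 20.81 days.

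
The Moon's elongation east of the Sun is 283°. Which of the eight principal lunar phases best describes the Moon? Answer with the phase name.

283° lies in the last quarter sector of the 8-phase cycle.

last quarter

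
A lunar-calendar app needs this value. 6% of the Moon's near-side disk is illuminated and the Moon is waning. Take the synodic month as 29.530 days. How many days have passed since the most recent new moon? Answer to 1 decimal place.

27.2 days

From f = (1 − cos θ)/2: cos θ = 1 − 2×0.06 = 0.880; arccos → 28.4°.
A waning Moon lies in 180°–360°, so θ = 360° − 28.4° = 331.6°.
That fraction of the synodic month is 331.6/360 × 29.530 d ≈ 27.20 d.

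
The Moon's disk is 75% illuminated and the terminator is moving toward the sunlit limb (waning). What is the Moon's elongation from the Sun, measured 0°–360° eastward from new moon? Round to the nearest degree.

240°

Invert f = (1 − cos θ)/2 to get cos θ = 1 − 2(0.75) = -0.500, hence θ₀ = arccos -0.500 = 120.0°.
Waning ⇒ past full, so θ = 360° − 120.0° = 240.0°.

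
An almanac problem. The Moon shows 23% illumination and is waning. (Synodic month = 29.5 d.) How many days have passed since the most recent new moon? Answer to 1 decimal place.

24.8 days

cos θ = 1 − 2f = 0.540, giving a principal value of 57.3°.
A waning Moon lies in 180°–360°, so θ = 360° − 57.3° = 302.7°.
That fraction of the synodic month is 302.7/360 × 29.5 d ≈ 24.80 d.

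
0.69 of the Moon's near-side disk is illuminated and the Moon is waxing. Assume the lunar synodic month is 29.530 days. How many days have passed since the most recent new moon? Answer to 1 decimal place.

From f = (1 − cos θ)/2: cos θ = 1 − 2×0.69 = -0.380; arccos → 112.3°.
Before full moon the principal value applies: θ = 112.3°.
Age = 29.530 × 112.3°/360° ≈ 9.21 days.

9.2 days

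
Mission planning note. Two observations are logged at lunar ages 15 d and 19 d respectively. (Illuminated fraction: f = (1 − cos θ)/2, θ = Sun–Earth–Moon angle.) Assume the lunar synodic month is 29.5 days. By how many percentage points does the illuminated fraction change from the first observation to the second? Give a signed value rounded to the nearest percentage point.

-19 pp

First observation: θ = 360°·15/29.5 = 183.1°, so f = 0.999.
Second observation: θ = 231.9°, f = 0.809.
Δf = 0.809 − 0.999 = -0.191, i.e. -19 pp.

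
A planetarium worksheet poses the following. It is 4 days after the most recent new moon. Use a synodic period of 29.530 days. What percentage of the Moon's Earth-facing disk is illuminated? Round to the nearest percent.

The Moon has covered 4/29.530 of its cycle, so θ ≈ 360° × 4/29.530 = 48.8°.
Illuminated fraction = (1 − cos 48.8°)/2 = (1 − 0.659)/2 ≈ 0.170, so 17%.

17%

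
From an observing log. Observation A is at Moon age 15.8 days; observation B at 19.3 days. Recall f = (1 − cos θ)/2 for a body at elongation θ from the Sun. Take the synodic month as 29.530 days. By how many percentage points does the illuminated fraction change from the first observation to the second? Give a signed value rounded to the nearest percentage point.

First observation: θ = 360°·15.8/29.530 = 192.6°, so f = 0.988.
Second observation: θ = 235.3°, f = 0.785.
Δf = 0.785 − 0.988 = -0.203, i.e. -20 pp.

-20 pp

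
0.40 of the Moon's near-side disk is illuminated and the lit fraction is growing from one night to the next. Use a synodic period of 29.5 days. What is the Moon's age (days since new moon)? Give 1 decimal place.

Invert f = (1 − cos θ)/2 to get cos θ = 1 − 2(0.40) = 0.200, hence θ₀ = arccos 0.200 = 78.5°.
The Moon is waxing (0°–180°), so θ = 78.5° directly.
At 360°/29.5 d per day, 78.5° corresponds to 6.43 days.

6.4 days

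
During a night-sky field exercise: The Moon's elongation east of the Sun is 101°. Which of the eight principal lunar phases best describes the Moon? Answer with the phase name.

first quarter

101° lies in the first quarter sector of the 8-phase cycle.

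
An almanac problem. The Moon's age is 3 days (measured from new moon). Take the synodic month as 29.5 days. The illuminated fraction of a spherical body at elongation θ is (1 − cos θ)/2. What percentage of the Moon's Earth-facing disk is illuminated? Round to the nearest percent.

10%

The Moon has covered 3/29.5 of its cycle, so θ ≈ 360° × 3/29.5 = 36.6°.
Illuminated fraction = (1 − cos 36.6°)/2 = (1 − 0.803)/2 ≈ 0.099, so 10%.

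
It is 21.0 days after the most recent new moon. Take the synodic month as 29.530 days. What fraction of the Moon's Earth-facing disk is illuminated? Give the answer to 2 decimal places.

Phase angle: θ = 360°·(21.0 d)/(29.530 d) = 256.0°.
Illuminated fraction = (1 − cos 256.0°)/2 = (1 − (-0.242))/2 ≈ 0.621.

0.62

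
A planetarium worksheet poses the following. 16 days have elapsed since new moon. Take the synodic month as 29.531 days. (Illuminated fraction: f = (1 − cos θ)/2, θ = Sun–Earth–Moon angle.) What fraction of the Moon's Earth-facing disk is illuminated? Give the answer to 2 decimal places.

0.98

Elongation θ = 360° × 16/29.531 ≈ 195.0°.
With cos θ = (-0.966), the lit fraction is (1 − (-0.966))/2 ≈ 0.983.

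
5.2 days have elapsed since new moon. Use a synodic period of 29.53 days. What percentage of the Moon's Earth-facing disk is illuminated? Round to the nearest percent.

The Moon has covered 5.2/29.53 of its cycle, so θ ≈ 360° × 5.2/29.53 = 63.4°.
Illuminated fraction = (1 − cos 63.4°)/2 = (1 − 0.448)/2 ≈ 0.276, so 28%.

28%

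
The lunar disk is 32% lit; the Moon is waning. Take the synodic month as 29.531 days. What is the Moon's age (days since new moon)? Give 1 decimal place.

From f = (1 − cos θ)/2: cos θ = 1 − 2×0.32 = 0.360; arccos → 68.9°.
Waning ⇒ past full, so θ = 360° − 68.9° = 291.1°.
Age = 29.531 × 291.1°/360° ≈ 23.88 days.

23.9 days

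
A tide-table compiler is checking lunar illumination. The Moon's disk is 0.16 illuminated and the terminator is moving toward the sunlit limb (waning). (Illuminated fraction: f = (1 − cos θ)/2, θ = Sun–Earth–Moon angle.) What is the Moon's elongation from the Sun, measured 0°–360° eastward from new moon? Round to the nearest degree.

Invert f = (1 − cos θ)/2 to get cos θ = 1 − 2(0.16) = 0.680, hence θ₀ = arccos 0.680 = 47.2°.
Waning ⇒ past full, so θ = 360° − 47.2° = 312.8°.

313°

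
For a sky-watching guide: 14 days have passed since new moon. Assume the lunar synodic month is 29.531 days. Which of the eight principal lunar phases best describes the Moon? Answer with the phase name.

θ ≈ 360° × 14/29.531 = 171°, which falls in the full moon sector.

full moon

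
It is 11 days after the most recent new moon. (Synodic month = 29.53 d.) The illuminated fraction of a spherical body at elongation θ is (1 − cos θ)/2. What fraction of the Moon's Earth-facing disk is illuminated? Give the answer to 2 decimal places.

The Moon has covered 11/29.53 of its cycle, so θ ≈ 360° × 11/29.53 = 134.1°.
With cos θ = (-0.696), the lit fraction is (1 − (-0.696))/2 ≈ 0.848.

0.85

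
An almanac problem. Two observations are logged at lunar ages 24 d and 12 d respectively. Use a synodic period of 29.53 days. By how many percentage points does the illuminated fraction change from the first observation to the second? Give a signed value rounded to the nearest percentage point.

First observation: θ = 360°·24/29.53 = 292.6°, so f = 0.308.
Second observation: θ = 146.3°, f = 0.916.
Δf = 0.916 − 0.308 = +0.608, i.e. +61 pp.

+61 pp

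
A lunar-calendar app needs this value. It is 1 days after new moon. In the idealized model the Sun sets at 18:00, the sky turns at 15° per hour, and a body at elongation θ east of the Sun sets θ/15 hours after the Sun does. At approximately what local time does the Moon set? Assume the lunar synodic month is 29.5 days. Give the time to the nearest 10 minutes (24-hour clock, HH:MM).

18:50

Phase angle: θ = 360°·(1 d)/(29.5 d) = 12.2°.
The Moon trails the Sun by θ/15 = 12.2/15 ≈ 0.81 hours.
18:00 + 0.814 h ≈ 18:49 → 18:50 to the nearest ten minutes.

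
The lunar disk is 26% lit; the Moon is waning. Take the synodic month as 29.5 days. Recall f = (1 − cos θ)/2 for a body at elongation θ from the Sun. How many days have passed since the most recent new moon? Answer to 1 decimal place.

24.5 days

cos θ = 1 − 2f = 0.480, giving a principal value of 61.3°.
Since the Moon is past full (waning), take the reflex angle: θ = 360° − 61.3° = 298.7°.
At 360°/29.5 d per day, 298.7° corresponds to 24.48 days.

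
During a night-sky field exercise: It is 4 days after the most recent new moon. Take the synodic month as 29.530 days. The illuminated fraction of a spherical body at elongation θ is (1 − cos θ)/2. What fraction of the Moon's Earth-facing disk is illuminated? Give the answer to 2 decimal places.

Phase angle: θ = 360°·(4 d)/(29.530 d) = 48.8°.
Illuminated fraction = (1 − cos 48.8°)/2 = (1 − 0.659)/2 ≈ 0.170.

0.17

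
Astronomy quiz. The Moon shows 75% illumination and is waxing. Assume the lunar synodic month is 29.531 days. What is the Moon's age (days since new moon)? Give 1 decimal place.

Invert f = (1 − cos θ)/2 to get cos θ = 1 − 2(0.75) = -0.500, hence θ₀ = arccos -0.500 = 120.0°.
Waxing ⇒ before full, so θ = 120.0°.
At 360°/29.531 d per day, 120.0° corresponds to 9.84 days.

9.8 days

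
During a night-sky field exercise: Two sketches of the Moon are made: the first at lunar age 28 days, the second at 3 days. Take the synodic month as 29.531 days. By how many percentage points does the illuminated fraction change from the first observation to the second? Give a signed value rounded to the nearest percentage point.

+7 pp

First observation: θ = 360°·28/29.531 = 341.3°, so f = 0.026.
Second observation: θ = 36.6°, f = 0.098.
Δf = 0.098 − 0.026 = +0.072, i.e. +7 pp.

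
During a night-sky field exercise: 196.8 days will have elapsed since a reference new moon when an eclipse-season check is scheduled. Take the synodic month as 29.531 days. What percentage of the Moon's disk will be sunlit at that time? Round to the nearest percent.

Reduce mod P: 196.8 − 6×29.531 = 19.61 d into the current lunation.
Elongation θ = 360° × 19.61/29.531 ≈ 239.1°.
Illuminated fraction = (1 − cos 239.1°)/2 = (1 − (-0.513))/2 ≈ 0.757, so 76%.

76%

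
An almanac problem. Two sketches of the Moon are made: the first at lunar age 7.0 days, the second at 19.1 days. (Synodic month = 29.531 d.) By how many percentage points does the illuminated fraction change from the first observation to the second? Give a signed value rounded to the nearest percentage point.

First observation: θ = 360°·7.0/29.531 = 85.3°, so f = 0.459.
Second observation: θ = 232.8°, f = 0.802.
Δf = 0.802 − 0.459 = +0.343, i.e. +34 pp.

+34 percentage points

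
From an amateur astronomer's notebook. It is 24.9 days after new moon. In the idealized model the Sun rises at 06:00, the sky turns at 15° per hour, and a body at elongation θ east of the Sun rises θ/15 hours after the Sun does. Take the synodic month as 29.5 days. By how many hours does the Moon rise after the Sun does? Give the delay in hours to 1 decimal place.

20.3 h

The Moon has covered 24.9/29.5 of its cycle, so θ ≈ 360° × 24.9/29.5 = 303.9°.
The Moon trails the Sun by θ/15 = 303.9/15 ≈ 20.26 hours.
So the Moon rises 20.26 h after the Sun.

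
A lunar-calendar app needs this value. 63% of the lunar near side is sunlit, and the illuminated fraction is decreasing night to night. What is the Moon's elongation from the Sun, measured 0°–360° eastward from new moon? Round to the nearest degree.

From f = (1 − cos θ)/2: cos θ = 1 − 2×0.63 = -0.260; arccos → 105.1°.
Since the Moon is past full (waning), take the reflex angle: θ = 360° − 105.1° = 254.9°.

255°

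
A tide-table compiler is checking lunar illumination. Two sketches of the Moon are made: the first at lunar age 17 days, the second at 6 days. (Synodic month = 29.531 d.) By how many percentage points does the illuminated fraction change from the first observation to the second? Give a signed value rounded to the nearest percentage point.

-59 pp

θ₁ = 360° × 17/29.531 = 207.2°, f₁ = (1 − cos θ₁)/2 = 0.945.
θ₂ = 360° × 6/29.531 = 73.1°, f₂ = (1 − cos θ₂)/2 = 0.355.
Change = f₂ − f₁ = -0.590 → -59 percentage points.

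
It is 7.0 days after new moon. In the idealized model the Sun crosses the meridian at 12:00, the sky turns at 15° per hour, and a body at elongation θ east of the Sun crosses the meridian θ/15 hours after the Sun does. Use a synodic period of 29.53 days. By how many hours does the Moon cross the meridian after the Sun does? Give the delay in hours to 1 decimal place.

5.7 h

Elongation θ = 360° × 7.0/29.53 ≈ 85.3°.
The Moon trails the Sun by θ/15 = 85.3/15 ≈ 5.69 hours.
So the Moon crosses the meridian 5.69 h after the Sun.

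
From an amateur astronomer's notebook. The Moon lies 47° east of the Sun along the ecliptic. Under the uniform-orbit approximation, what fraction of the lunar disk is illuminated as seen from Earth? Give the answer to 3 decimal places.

0.159

Half-versine of 47°: (1 − 0.682)/2 = 0.159.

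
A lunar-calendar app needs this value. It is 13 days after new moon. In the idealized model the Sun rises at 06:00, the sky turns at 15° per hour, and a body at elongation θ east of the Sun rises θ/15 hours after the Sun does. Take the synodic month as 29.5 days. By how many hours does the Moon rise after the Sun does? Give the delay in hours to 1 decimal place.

The Moon has covered 13/29.5 of its cycle, so θ ≈ 360° × 13/29.5 = 158.6°.
Delay after the Sun = 158.6° / (15°/h) ≈ 10.58 h.
So the Moon rises 10.58 h after the Sun.

10.6 h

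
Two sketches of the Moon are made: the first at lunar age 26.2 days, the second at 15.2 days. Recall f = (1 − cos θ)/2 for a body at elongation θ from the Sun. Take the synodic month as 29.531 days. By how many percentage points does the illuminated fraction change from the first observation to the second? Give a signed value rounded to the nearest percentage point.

θ₁ = 360° × 26.2/29.531 = 319.4°, f₁ = (1 − cos θ₁)/2 = 0.120.
θ₂ = 360° × 15.2/29.531 = 185.3°, f₂ = (1 − cos θ₂)/2 = 0.998.
Change = f₂ − f₁ = +0.877 → +88 percentage points.

+88 pp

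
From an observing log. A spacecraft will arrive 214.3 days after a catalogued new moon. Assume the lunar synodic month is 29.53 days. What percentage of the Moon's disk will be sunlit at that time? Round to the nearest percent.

52%

Reduce mod P: 214.3 − 7×29.53 = 7.59 d into the current lunation.
Phase angle: θ = 360°·(7.59 d)/(29.53 d) = 92.5°.
With cos θ = (-0.044), the lit fraction is (1 − (-0.044))/2 ≈ 0.522, so 52%.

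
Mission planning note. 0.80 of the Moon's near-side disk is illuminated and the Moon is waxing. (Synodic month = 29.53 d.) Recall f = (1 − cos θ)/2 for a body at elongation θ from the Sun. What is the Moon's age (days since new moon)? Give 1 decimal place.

10.4 days

From f = (1 − cos θ)/2: cos θ = 1 − 2×0.80 = -0.600; arccos → 126.9°.
The Moon is waxing (0°–180°), so θ = 126.9° directly.
That fraction of the synodic month is 126.9/360 × 29.53 d ≈ 10.41 d.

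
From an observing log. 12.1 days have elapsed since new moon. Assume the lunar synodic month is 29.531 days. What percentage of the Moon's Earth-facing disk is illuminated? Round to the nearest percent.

Elongation θ = 360° × 12.1/29.531 ≈ 147.5°.
With cos θ = (-0.843), the lit fraction is (1 − (-0.843))/2 ≈ 0.922, so 92%.

92%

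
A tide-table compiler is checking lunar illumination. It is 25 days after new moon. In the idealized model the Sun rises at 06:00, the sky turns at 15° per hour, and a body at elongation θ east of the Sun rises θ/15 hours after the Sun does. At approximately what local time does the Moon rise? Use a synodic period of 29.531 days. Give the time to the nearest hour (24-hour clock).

02:00

Phase angle: θ = 360°·(25 d)/(29.531 d) = 304.8°.
The Moon trails the Sun by θ/15 = 304.8/15 ≈ 20.32 hours.
06:00 + 20.32 h ≈ 02:19 → 02:00 to the nearest hour.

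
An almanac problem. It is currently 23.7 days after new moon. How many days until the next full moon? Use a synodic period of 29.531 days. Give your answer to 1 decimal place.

20.6 days

Full moon is 0.5 of the way through the cycle: age 0.5 × 29.531 = 14.765 d.
This lunation's full moon (14.765 d) has passed, so add one period: 44.296 − 23.7 = 20.596 days.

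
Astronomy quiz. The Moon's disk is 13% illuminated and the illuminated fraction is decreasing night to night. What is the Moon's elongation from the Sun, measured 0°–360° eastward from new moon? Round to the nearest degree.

From f = (1 − cos θ)/2: cos θ = 1 − 2×0.13 = 0.740; arccos → 42.3°.
Waning ⇒ past full, so θ = 360° − 42.3° = 317.7°.

318°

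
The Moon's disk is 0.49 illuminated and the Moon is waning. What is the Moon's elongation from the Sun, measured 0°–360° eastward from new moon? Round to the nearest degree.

From f = (1 − cos θ)/2: cos θ = 1 − 2×0.49 = 0.020; arccos → 88.9°.
A waning Moon lies in 180°–360°, so θ = 360° − 88.9° = 271.1°.

271°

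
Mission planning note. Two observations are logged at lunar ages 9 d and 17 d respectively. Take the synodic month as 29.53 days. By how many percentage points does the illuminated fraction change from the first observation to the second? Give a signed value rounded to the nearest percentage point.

+28 pp

θ₁ = 360° × 9/29.53 = 109.7°, f₁ = (1 − cos θ₁)/2 = 0.669.
θ₂ = 360° × 17/29.53 = 207.2°, f₂ = (1 − cos θ₂)/2 = 0.945.
Change = f₂ − f₁ = +0.276 → +28 percentage points.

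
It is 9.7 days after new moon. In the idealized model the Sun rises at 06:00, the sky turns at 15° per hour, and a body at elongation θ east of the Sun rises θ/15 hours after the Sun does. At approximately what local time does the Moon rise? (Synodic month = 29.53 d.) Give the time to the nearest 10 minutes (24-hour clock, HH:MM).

13:50

The Moon has covered 9.7/29.53 of its cycle, so θ ≈ 360° × 9.7/29.53 = 118.3°.
Delay after the Sun = 118.3° / (15°/h) ≈ 7.88 h.
06:00 + 7.884 h ≈ 13:53 → 13:50 to the nearest ten minutes.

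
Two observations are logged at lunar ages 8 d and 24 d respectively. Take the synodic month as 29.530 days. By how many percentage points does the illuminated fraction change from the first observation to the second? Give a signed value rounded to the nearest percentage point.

θ₁ = 360° × 8/29.530 = 97.5°, f₁ = (1 − cos θ₁)/2 = 0.566.
θ₂ = 360° × 24/29.530 = 292.6°, f₂ = (1 − cos θ₂)/2 = 0.308.
Change = f₂ − f₁ = -0.258 → -26 percentage points.

-26 pp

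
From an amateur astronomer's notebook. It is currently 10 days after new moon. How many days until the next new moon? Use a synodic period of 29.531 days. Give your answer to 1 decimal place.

One full lunation from the last new moon is 29.531 d; remaining = 29.531 − 10 = 19.531 d.

19.5 days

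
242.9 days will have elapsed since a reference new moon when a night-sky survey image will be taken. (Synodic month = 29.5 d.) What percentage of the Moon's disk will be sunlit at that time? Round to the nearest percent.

242.9/29.5 = 8.234 lunations, so 8 complete cycles and 6.90 d into the next.
The Moon has covered 6.90/29.5 of its cycle, so θ ≈ 360° × 6.90/29.5 = 84.2°.
cos 84.2° = 0.101, so f = (1 − 0.101)/2 = 0.450, so 45%.

45%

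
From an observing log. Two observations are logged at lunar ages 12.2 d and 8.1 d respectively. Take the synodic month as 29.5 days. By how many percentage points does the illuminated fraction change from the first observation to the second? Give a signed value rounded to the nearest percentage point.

-35 pp

θ₁ = 360° × 12.2/29.5 = 148.9°, f₁ = (1 − cos θ₁)/2 = 0.928.
θ₂ = 360° × 8.1/29.5 = 98.8°, f₂ = (1 − cos θ₂)/2 = 0.577.
Change = f₂ − f₁ = -0.351 → -35 percentage points.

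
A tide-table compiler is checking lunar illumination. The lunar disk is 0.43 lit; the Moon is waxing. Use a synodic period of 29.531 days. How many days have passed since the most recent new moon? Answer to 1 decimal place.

6.7 days

cos θ = 1 − 2f = 0.140, giving a principal value of 82.0°.
The Moon is waxing (0°–180°), so θ = 82.0° directly.
At 360°/29.531 d per day, 82.0° corresponds to 6.72 days.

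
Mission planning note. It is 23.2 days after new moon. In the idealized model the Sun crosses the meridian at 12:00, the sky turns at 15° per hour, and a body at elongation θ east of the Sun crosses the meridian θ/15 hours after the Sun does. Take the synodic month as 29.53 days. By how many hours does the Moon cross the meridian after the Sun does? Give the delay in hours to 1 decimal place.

Phase angle: θ = 360°·(23.2 d)/(29.53 d) = 282.8°.
Delay after the Sun = 282.8° / (15°/h) ≈ 18.86 h.
So the Moon crosses the meridian 18.86 h after the Sun.

18.9 h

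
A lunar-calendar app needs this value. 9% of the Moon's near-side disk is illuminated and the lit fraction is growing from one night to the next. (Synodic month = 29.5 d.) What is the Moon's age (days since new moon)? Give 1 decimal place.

Invert f = (1 − cos θ)/2 to get cos θ = 1 − 2(0.09) = 0.820, hence θ₀ = arccos 0.820 = 34.9°.
Before full moon the principal value applies: θ = 34.9°.
Age = 29.5 × 34.9°/360° ≈ 2.86 days.

2.9 days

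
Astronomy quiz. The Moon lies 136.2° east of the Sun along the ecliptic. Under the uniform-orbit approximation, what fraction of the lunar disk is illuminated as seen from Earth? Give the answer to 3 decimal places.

Half-versine of 136.2°: (1 − (-0.722))/2 = 0.861.

0.861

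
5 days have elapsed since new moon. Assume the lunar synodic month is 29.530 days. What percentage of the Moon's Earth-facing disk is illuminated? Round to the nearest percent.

26%

Elongation θ = 360° × 5/29.530 ≈ 61.0°.
With cos θ = 0.485, the lit fraction is (1 − 0.485)/2 ≈ 0.257, so 26%.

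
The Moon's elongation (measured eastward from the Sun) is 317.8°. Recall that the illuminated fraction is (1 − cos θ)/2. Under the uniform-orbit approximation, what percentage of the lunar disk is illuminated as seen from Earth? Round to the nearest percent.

Half-versine of 317.8°: (1 − 0.741)/2 = 0.130, i.e. 13%.

13%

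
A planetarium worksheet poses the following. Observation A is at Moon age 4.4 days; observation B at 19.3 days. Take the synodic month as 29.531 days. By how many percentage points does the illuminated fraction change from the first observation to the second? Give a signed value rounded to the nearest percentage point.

First observation: θ = 360°·4.4/29.531 = 53.6°, so f = 0.204.
Second observation: θ = 235.3°, f = 0.785.
Δf = 0.785 − 0.204 = +0.581, i.e. +58 pp.

+58 pp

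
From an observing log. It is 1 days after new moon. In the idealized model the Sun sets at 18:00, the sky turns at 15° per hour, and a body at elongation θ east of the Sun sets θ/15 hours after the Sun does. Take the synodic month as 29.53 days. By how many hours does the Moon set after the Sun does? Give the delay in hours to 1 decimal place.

The Moon has covered 1/29.53 of its cycle, so θ ≈ 360° × 1/29.53 = 12.2°.
Delay after the Sun = 12.2° / (15°/h) ≈ 0.81 h.
So the Moon sets 0.81 h after the Sun.

0.8 h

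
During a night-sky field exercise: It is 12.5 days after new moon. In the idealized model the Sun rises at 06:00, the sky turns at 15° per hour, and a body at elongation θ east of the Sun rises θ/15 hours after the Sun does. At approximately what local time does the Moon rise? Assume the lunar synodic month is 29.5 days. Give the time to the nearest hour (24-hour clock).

16:00

Elongation θ = 360° × 12.5/29.5 ≈ 152.5°.
The Moon trails the Sun by θ/15 = 152.5/15 ≈ 10.17 hours.
06:00 + 10.17 h ≈ 16:10 → 16:00 to the nearest hour.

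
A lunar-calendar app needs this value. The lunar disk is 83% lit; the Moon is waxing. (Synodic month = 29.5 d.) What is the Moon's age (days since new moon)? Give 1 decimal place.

From f = (1 − cos θ)/2: cos θ = 1 − 2×0.83 = -0.660; arccos → 131.3°.
The Moon is waxing (0°–180°), so θ = 131.3° directly.
At 360°/29.5 d per day, 131.3° corresponds to 10.76 days.

10.8 days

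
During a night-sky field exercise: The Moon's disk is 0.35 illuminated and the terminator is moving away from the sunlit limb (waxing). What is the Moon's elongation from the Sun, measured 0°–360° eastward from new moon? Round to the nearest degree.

From f = (1 − cos θ)/2: cos θ = 1 − 2×0.35 = 0.300; arccos → 72.5°.
The Moon is waxing (0°–180°), so θ = 72.5° directly.

73°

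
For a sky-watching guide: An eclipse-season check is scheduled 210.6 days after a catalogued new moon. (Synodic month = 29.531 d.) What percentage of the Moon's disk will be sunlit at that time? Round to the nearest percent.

Reduce mod P: 210.6 − 7×29.531 = 3.88 d into the current lunation.
Phase angle: θ = 360°·(3.88 d)/(29.531 d) = 47.3°.
cos 47.3° = 0.678, so f = (1 − 0.678)/2 = 0.161, so 16%.

16%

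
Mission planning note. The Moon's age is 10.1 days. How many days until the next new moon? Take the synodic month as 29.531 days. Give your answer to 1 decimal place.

The next new moon completes the synodic month: 29.531 − 10.1 = 19.431 days.

19.4 days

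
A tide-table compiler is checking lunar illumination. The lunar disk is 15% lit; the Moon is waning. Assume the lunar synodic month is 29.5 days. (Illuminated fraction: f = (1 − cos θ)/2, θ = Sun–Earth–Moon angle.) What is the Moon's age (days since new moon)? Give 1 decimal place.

25.8 days

From f = (1 − cos θ)/2: cos θ = 1 − 2×0.15 = 0.700; arccos → 45.6°.
A waning Moon lies in 180°–360°, so θ = 360° − 45.6° = 314.4°.
Age = 29.5 × 314.4°/360° ≈ 25.77 days.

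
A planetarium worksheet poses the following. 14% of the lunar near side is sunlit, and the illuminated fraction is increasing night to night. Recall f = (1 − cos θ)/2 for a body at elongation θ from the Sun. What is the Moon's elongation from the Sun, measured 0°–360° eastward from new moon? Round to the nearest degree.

From f = (1 − cos θ)/2: cos θ = 1 − 2×0.14 = 0.720; arccos → 43.9°.
The Moon is waxing (0°–180°), so θ = 43.9° directly.

44°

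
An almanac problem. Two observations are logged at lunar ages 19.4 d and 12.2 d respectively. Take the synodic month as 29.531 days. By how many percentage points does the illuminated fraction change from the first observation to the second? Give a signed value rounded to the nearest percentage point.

θ₁ = 360° × 19.4/29.531 = 236.5°, f₁ = (1 − cos θ₁)/2 = 0.776.
θ₂ = 360° × 12.2/29.531 = 148.7°, f₂ = (1 − cos θ₂)/2 = 0.927.
Change = f₂ − f₁ = +0.151 → +15 percentage points.

+15 pp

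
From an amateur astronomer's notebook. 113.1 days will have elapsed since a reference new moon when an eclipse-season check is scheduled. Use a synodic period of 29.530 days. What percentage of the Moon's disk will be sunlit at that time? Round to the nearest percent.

Reduce mod P: 113.1 − 3×29.530 = 24.51 d into the current lunation.
The Moon has covered 24.51/29.530 of its cycle, so θ ≈ 360° × 24.51/29.530 = 298.8°.
Illuminated fraction = (1 − cos 298.8°)/2 = (1 − 0.482)/2 ≈ 0.259, so 26%.

26%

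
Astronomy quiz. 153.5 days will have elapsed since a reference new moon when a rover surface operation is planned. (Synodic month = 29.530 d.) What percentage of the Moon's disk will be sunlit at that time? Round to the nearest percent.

153.5/29.530 = 5.198 lunations, so 5 complete cycles and 5.85 d into the next.
Elongation θ = 360° × 5.85/29.530 ≈ 71.3°.
With cos θ = 0.320, the lit fraction is (1 − 0.320)/2 ≈ 0.340, so 34%.

34%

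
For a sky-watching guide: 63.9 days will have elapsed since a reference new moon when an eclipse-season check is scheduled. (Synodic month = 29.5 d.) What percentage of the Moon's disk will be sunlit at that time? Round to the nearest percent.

63.9 d spans 2 complete synodic months (2 × 29.5 = 59.00 d) plus 4.90 d.
Phase angle: θ = 360°·(4.90 d)/(29.5 d) = 59.8°.
Illuminated fraction = (1 − cos 59.8°)/2 = (1 − 0.503)/2 ≈ 0.248, so 25%.

25%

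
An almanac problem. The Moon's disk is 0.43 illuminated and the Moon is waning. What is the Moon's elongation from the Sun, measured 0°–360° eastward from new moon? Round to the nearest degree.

cos θ = 1 − 2f = 0.140, giving a principal value of 82.0°.
Waning ⇒ past full, so θ = 360° − 82.0° = 278.0°.

278°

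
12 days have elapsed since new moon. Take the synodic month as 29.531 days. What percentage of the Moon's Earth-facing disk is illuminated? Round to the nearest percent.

92%

Elongation θ = 360° × 12/29.531 ≈ 146.3°.
Illuminated fraction = (1 − cos 146.3°)/2 = (1 − (-0.832))/2 ≈ 0.916, so 92%.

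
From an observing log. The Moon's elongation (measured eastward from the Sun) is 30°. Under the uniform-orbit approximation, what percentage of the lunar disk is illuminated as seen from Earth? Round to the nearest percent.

7%

cos 30° = 0.866, so f = (1 − 0.866)/2 = 0.067, i.e. 7%.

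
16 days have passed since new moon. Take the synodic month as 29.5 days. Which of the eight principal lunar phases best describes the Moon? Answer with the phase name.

full moon

At 16/29.5 of the cycle, θ ≈ 195° — the full moon range.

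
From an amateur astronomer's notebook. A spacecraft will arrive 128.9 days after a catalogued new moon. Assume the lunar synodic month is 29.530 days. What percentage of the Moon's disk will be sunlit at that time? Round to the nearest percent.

83%

128.9 d spans 4 complete synodic months (4 × 29.530 = 118.12 d) plus 10.78 d.
Phase angle: θ = 360°·(10.78 d)/(29.530 d) = 131.4°.
With cos θ = (-0.662), the lit fraction is (1 − (-0.662))/2 ≈ 0.831, so 83%.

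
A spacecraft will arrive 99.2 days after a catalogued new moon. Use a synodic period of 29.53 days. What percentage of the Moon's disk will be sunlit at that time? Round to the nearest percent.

82%

Reduce mod P: 99.2 − 3×29.53 = 10.61 d into the current lunation.
The Moon has covered 10.61/29.53 of its cycle, so θ ≈ 360° × 10.61/29.53 = 129.3°.
With cos θ = (-0.634), the lit fraction is (1 − (-0.634))/2 ≈ 0.817, so 82%.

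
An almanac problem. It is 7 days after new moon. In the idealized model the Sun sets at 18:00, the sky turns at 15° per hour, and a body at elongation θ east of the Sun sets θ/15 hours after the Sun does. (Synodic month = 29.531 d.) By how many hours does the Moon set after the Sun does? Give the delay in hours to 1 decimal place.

Phase angle: θ = 360°·(7 d)/(29.531 d) = 85.3°.
At 15° of sky rotation per hour, 85.3° corresponds to a 5.69 h lag.
So the Moon sets 5.69 h after the Sun.

5.7 h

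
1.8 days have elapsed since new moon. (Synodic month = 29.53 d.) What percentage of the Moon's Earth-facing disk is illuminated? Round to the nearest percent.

4%

Phase angle: θ = 360°·(1.8 d)/(29.53 d) = 21.9°.
Illuminated fraction = (1 − cos 21.9°)/2 = (1 − 0.928)/2 ≈ 0.036, so 4%.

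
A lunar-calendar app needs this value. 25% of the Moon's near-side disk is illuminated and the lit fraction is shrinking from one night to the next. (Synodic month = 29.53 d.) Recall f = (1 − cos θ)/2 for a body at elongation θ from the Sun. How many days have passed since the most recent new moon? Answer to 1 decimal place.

cos θ = 1 − 2f = 0.500, giving a principal value of 60.0°.
A waning Moon lies in 180°–360°, so θ = 360° − 60.0° = 300.0°.
That fraction of the synodic month is 300.0/360 × 29.53 d ≈ 24.61 d.

24.6 days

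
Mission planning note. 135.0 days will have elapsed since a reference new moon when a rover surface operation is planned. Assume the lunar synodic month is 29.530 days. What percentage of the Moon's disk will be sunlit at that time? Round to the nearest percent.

95%

135.0/29.530 = 4.572 lunations, so 4 complete cycles and 16.88 d into the next.
Elongation θ = 360° × 16.88/29.530 ≈ 205.8°.
cos 205.8° = (-0.900), so f = (1 − (-0.900))/2 = 0.950, so 95%.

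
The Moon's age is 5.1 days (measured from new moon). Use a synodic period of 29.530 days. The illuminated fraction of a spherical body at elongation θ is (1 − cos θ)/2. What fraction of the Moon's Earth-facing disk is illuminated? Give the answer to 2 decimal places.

Elongation θ = 360° × 5.1/29.530 ≈ 62.2°.
Illuminated fraction = (1 − cos 62.2°)/2 = (1 − 0.467)/2 ≈ 0.267.

0.27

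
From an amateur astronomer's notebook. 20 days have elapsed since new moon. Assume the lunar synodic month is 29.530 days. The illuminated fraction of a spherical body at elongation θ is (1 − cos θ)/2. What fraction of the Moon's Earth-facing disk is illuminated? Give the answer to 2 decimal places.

The Moon has covered 20/29.530 of its cycle, so θ ≈ 360° × 20/29.530 = 243.8°.
cos 243.8° = (-0.441), so f = (1 − (-0.441))/2 = 0.721.

0.72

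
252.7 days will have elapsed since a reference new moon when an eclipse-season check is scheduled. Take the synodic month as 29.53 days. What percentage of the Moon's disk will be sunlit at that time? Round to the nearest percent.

97%

252.7 d spans 8 complete synodic months (8 × 29.53 = 236.24 d) plus 16.46 d.
The Moon has covered 16.46/29.53 of its cycle, so θ ≈ 360° × 16.46/29.53 = 200.7°.
cos 200.7° = (-0.936), so f = (1 − (-0.936))/2 = 0.968, so 97%.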